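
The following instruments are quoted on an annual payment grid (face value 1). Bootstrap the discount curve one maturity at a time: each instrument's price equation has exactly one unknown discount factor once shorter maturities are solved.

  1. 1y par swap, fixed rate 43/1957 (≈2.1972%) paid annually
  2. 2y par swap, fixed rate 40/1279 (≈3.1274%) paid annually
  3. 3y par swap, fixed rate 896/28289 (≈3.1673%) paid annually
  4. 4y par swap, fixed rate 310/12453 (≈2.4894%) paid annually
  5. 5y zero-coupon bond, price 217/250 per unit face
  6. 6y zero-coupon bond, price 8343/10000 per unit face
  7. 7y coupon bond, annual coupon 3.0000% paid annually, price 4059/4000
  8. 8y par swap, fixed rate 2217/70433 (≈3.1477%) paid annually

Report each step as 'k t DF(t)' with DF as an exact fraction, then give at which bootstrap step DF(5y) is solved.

step 1 [1y] swap r/1=43/1957: DF=(1 − 43/1957·(0))/(1+43/1957) = 1957/2000 ≈ 0.978500
step 2 [2y] swap r/1=40/1279: DF=(1 − 40/1279·(0.978500))/(1+40/1279) = 47/50 ≈ 0.940000
step 3 [3y] swap r/1=896/28289: DF=(1 − 896/28289·(0.978500+0.940000))/(1+896/28289) = 569/625 ≈ 0.910400
step 4 [4y] swap r/1=310/12453: DF=(1 − 310/12453·(0.978500+0.940000+0.910400))/(1+310/12453) = 907/1000 ≈ 0.907000
step 5 [5y] zero: DF = P = 217/250 ≈ 0.868000
step 6 [6y] zero: DF = P = 8343/10000 ≈ 0.834300
step 7 [7y] bond c/1=3/100: DF=(4059/4000 − 3/100·(0.978500+0.940000+0.910400+0.907000+0.868000+0.834300))/(1+3/100) = 2067/2500 ≈ 0.826800
step 8 [8y] swap r/1=2217/70433: DF=(1 − 2217/70433·(0.978500+0.940000+0.910400+0.907000+0.868000+0.834300+0.826800))/(1+2217/70433) = 7783/10000 ≈ 0.778300

1 1 1957/2000
2 2 47/50
3 3 569/625
4 4 907/1000
5 5 217/250
6 6 8343/10000
7 7 2067/2500
8 8 7783/10000
DF(5y) is solved at step 5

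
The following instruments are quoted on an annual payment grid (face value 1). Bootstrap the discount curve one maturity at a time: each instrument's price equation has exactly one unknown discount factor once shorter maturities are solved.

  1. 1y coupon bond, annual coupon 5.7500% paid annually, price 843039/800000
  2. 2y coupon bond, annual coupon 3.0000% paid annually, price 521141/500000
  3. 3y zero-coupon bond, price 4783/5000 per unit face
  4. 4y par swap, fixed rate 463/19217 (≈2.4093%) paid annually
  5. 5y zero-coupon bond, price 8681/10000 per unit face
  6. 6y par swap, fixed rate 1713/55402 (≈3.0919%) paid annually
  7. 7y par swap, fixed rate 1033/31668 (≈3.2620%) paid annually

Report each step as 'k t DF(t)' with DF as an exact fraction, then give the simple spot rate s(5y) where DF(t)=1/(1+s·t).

1 1 1993/2000
2 2 9829/10000
3 3 4783/5000
4 4 4537/5000
5 5 8681/10000
6 6 8287/10000
7 7 3967/5000
s(5y) = (1/(8681/10000) − 1)/(5) = 1319/43405 ≈ 3.0388%

step 1 [1y] bond c/1=23/400: DF=(843039/800000 − 23/400·(0))/(1+23/400) = 1993/2000 ≈ 0.996500
step 2 [2y] bond c/1=3/100: DF=(521141/500000 − 3/100·(0.996500))/(1+3/100) = 9829/10000 ≈ 0.982900
step 3 [3y] zero: DF = P = 4783/5000 ≈ 0.956600
step 4 [4y] swap r/1=463/19217: DF=(1 − 463/19217·(0.996500+0.982900+0.956600))/(1+463/19217) = 4537/5000 ≈ 0.907400
step 5 [5y] zero: DF = P = 8681/10000 ≈ 0.868100
step 6 [6y] swap r/1=1713/55402: DF=(1 − 1713/55402·(0.996500+0.982900+0.956600+0.907400+0.868100))/(1+1713/55402) = 8287/10000 ≈ 0.828700
step 7 [7y] swap r/1=1033/31668: DF=(1 − 1033/31668·(0.996500+0.982900+0.956600+0.907400+0.868100+0.828700))/(1+1033/31668) = 3967/5000 ≈ 0.793400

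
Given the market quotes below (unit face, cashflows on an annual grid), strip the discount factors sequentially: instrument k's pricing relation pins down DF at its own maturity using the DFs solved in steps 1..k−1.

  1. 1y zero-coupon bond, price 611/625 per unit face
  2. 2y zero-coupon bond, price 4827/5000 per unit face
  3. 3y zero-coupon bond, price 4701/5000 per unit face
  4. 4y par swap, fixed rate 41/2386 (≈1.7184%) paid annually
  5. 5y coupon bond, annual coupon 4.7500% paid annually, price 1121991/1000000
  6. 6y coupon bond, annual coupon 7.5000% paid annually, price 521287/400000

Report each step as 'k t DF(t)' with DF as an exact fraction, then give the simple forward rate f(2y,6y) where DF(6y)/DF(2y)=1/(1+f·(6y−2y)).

1 1 611/625
2 2 4827/5000
3 3 4701/5000
4 4 584/625
5 5 449/500
6 6 8833/10000
f(2y,6y) = ((4827/5000)/(8833/10000) − 1)/(4) = 821/35332 ≈ 2.3237%

step 1 [1y] zero: DF = P = 611/625 ≈ 0.977600
step 2 [2y] zero: DF = P = 4827/5000 ≈ 0.965400
step 3 [3y] zero: DF = P = 4701/5000 ≈ 0.940200
step 4 [4y] swap r/1=41/2386: DF=(1 − 41/2386·(0.977600+0.965400+0.940200))/(1+41/2386) = 584/625 ≈ 0.934400
step 5 [5y] bond c/1=19/400: DF=(1121991/1000000 − 19/400·(0.977600+0.965400+0.940200+0.934400))/(1+19/400) = 449/500 ≈ 0.898000
step 6 [6y] bond c/1=3/40: DF=(521287/400000 − 3/40·(0.977600+0.965400+0.940200+0.934400+0.898000))/(1+3/40) = 8833/10000 ≈ 0.883300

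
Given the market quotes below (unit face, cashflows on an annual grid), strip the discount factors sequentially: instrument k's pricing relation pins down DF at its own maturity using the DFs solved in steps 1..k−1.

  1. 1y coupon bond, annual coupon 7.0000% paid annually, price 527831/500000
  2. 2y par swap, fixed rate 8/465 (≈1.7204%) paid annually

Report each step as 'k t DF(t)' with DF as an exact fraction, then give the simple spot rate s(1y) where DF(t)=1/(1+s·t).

step 1 [1y] bond c/1=7/100: DF=(527831/500000 − 7/100·(0))/(1+7/100) = 4933/5000 ≈ 0.986600
step 2 [2y] swap r/1=8/465: DF=(1 − 8/465·(0.986600))/(1+8/465) = 604/625 ≈ 0.966400

1 1 4933/5000
2 2 604/625
s(1y) = (1/(4933/5000) − 1)/(1) = 67/4933 ≈ 1.3582%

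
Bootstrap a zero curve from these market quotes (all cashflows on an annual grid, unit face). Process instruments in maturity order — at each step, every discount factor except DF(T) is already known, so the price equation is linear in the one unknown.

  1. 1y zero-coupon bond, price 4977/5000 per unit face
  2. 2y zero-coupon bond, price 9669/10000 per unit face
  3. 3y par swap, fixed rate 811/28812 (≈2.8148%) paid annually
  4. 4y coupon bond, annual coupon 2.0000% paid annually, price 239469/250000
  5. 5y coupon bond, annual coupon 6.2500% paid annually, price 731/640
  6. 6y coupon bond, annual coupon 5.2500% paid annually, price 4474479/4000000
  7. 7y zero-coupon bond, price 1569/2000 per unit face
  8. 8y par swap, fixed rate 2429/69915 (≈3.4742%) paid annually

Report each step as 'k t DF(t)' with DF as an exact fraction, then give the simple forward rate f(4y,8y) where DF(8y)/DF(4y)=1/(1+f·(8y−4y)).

1 1 4977/5000
2 2 9669/10000
3 3 9189/10000
4 4 4413/5000
5 5 1067/1250
6 6 333/400
7 7 1569/2000
8 8 7571/10000
f(4y,8y) = ((4413/5000)/(7571/10000) − 1)/(4) = 1255/30284 ≈ 4.1441%

step 1 [1y] zero: DF = P = 4977/5000 ≈ 0.995400
step 2 [2y] zero: DF = P = 9669/10000 ≈ 0.966900
step 3 [3y] swap r/1=811/28812: DF=(1 − 811/28812·(0.995400+0.966900))/(1+811/28812) = 9189/10000 ≈ 0.918900
step 4 [4y] bond c/1=1/50: DF=(239469/250000 − 1/50·(0.995400+0.966900+0.918900))/(1+1/50) = 4413/5000 ≈ 0.882600
step 5 [5y] bond c/1=1/16: DF=(731/640 − 1/16·(0.995400+0.966900+0.918900+0.882600))/(1+1/16) = 1067/1250 ≈ 0.853600
step 6 [6y] bond c/1=21/400: DF=(4474479/4000000 − 21/400·(0.995400+0.966900+0.918900+0.882600+0.853600))/(1+21/400) = 333/400 ≈ 0.832500
step 7 [7y] zero: DF = P = 1569/2000 ≈ 0.784500
step 8 [8y] swap r/1=2429/69915: DF=(1 − 2429/69915·(0.995400+0.966900+0.918900+0.882600+0.853600+0.832500+0.784500))/(1+2429/69915) = 7571/10000 ≈ 0.757100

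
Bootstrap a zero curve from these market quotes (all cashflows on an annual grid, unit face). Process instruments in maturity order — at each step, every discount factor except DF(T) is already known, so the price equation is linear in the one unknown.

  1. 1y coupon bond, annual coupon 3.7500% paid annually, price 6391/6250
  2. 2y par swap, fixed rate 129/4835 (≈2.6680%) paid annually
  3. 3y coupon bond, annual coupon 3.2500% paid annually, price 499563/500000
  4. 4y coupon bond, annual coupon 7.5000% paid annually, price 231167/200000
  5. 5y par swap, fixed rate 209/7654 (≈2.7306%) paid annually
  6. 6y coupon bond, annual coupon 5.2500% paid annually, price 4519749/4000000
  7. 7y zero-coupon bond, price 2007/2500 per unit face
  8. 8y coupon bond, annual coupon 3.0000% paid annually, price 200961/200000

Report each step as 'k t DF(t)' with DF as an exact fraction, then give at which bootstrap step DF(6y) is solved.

1 1 616/625
2 2 2371/2500
3 3 2267/2500
4 4 877/1000
5 5 4373/5000
6 6 1689/2000
7 7 2007/2500
8 8 3969/5000
DF(6y) is solved at step 6

step 1 [1y] bond c/1=3/80: DF=(6391/6250 − 3/80·(0))/(1+3/80) = 616/625 ≈ 0.985600
step 2 [2y] swap r/1=129/4835: DF=(1 − 129/4835·(0.985600))/(1+129/4835) = 2371/2500 ≈ 0.948400
step 3 [3y] bond c/1=13/400: DF=(499563/500000 − 13/400·(0.985600+0.948400))/(1+13/400) = 2267/2500 ≈ 0.906800
step 4 [4y] bond c/1=3/40: DF=(231167/200000 − 3/40·(0.985600+0.948400+0.906800))/(1+3/40) = 877/1000 ≈ 0.877000
step 5 [5y] swap r/1=209/7654: DF=(1 − 209/7654·(0.985600+0.948400+0.906800+0.877000))/(1+209/7654) = 4373/5000 ≈ 0.874600
step 6 [6y] bond c/1=21/400: DF=(4519749/4000000 − 21/400·(0.985600+0.948400+0.906800+0.877000+0.874600))/(1+21/400) = 1689/2000 ≈ 0.844500
step 7 [7y] zero: DF = P = 2007/2500 ≈ 0.802800
step 8 [8y] bond c/1=3/100: DF=(200961/200000 − 3/100·(0.985600+0.948400+0.906800+0.877000+0.874600+0.844500+0.802800))/(1+3/100) = 3969/5000 ≈ 0.793800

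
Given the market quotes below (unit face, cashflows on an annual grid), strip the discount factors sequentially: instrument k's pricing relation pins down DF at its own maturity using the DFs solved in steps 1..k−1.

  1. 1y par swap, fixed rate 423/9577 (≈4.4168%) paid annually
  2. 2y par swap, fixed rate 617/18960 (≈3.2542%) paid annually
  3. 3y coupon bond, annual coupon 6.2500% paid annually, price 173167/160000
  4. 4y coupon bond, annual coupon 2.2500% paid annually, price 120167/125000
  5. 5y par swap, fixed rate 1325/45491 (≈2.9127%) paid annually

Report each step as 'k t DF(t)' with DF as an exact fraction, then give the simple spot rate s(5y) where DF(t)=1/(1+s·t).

step 1 [1y] swap r/1=423/9577: DF=(1 − 423/9577·(0))/(1+423/9577) = 9577/10000 ≈ 0.957700
step 2 [2y] swap r/1=617/18960: DF=(1 − 617/18960·(0.957700))/(1+617/18960) = 9383/10000 ≈ 0.938300
step 3 [3y] bond c/1=1/16: DF=(173167/160000 − 1/16·(0.957700+0.938300))/(1+1/16) = 9071/10000 ≈ 0.907100
step 4 [4y] bond c/1=9/400: DF=(120167/125000 − 9/400·(0.957700+0.938300+0.907100))/(1+9/400) = 1757/2000 ≈ 0.878500
step 5 [5y] swap r/1=1325/45491: DF=(1 − 1325/45491·(0.957700+0.938300+0.907100+0.878500))/(1+1325/45491) = 347/400 ≈ 0.867500

1 1 9577/10000
2 2 9383/10000
3 3 9071/10000
4 4 1757/2000
5 5 347/400
s(5y) = (1/(347/400) − 1)/(5) = 53/1735 ≈ 3.0548%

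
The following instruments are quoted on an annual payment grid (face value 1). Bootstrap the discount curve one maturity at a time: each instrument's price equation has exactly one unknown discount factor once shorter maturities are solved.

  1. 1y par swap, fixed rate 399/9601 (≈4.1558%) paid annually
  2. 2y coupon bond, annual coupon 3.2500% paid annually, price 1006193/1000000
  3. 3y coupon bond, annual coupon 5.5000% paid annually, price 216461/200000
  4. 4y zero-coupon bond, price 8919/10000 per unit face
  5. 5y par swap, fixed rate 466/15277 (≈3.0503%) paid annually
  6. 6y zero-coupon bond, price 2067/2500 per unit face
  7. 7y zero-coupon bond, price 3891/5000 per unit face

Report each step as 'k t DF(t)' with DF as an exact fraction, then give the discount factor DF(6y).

step 1 [1y] swap r/1=399/9601: DF=(1 − 399/9601·(0))/(1+399/9601) = 9601/10000 ≈ 0.960100
step 2 [2y] bond c/1=13/400: DF=(1006193/1000000 − 13/400·(0.960100))/(1+13/400) = 9443/10000 ≈ 0.944300
step 3 [3y] bond c/1=11/200: DF=(216461/200000 − 11/200·(0.960100+0.944300))/(1+11/200) = 4633/5000 ≈ 0.926600
step 4 [4y] zero: DF = P = 8919/10000 ≈ 0.891900
step 5 [5y] swap r/1=466/15277: DF=(1 − 466/15277·(0.960100+0.944300+0.926600+0.891900))/(1+466/15277) = 4301/5000 ≈ 0.860200
step 6 [6y] zero: DF = P = 2067/2500 ≈ 0.826800
step 7 [7y] zero: DF = P = 3891/5000 ≈ 0.778200

1 1 9601/10000
2 2 9443/10000
3 3 4633/5000
4 4 8919/10000
5 5 4301/5000
6 6 2067/2500
7 7 3891/5000
DF(6y) = 2067/2500 ≈ 0.826800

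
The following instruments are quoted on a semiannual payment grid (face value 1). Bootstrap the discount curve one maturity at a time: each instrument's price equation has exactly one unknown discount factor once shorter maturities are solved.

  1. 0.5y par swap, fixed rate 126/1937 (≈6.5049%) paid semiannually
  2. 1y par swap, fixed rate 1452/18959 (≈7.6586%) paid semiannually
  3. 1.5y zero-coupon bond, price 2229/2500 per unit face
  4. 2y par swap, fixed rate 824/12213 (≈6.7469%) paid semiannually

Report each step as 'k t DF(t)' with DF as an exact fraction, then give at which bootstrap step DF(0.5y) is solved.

step 1 [0.5y] swap r/2=63/1937: DF=(1 − 63/1937·(0))/(1+63/1937) = 1937/2000 ≈ 0.968500
step 2 [1y] swap r/2=726/18959: DF=(1 − 726/18959·(0.968500))/(1+726/18959) = 4637/5000 ≈ 0.927400
step 3 [1.5y] zero: DF = P = 2229/2500 ≈ 0.891600
step 4 [2y] swap r/2=412/12213: DF=(1 − 412/12213·(0.968500+0.927400+0.891600))/(1+412/12213) = 2191/2500 ≈ 0.876400

1 1/2 1937/2000
2 1 4637/5000
3 3/2 2229/2500
4 2 2191/2500
DF(0.5y) is solved at step 1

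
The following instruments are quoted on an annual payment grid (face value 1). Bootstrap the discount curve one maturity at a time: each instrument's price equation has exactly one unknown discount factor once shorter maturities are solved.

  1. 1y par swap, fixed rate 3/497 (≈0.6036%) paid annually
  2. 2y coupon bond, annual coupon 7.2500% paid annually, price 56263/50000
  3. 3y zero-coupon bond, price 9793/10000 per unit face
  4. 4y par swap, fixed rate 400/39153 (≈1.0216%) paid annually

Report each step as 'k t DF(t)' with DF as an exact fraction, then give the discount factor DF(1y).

1 1 497/500
2 2 491/500
3 3 9793/10000
4 4 24/25
DF(1y) = 497/500 ≈ 0.994000

step 1 [1y] swap r/1=3/497: DF=(1 − 3/497·(0))/(1+3/497) = 497/500 ≈ 0.994000
step 2 [2y] bond c/1=29/400: DF=(56263/50000 − 29/400·(0.994000))/(1+29/400) = 491/500 ≈ 0.982000
step 3 [3y] zero: DF = P = 9793/10000 ≈ 0.979300
step 4 [4y] swap r/1=400/39153: DF=(1 − 400/39153·(0.994000+0.982000+0.979300))/(1+400/39153) = 24/25 ≈ 0.960000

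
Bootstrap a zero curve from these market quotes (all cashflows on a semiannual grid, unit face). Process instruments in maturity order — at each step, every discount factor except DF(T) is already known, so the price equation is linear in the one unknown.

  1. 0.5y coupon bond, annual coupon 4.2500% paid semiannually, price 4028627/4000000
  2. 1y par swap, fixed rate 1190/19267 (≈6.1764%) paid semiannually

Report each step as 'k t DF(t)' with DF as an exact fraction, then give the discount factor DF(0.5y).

step 1 [0.5y] bond c/2=17/800: DF=(4028627/4000000 − 17/800·(0))/(1+17/800) = 4931/5000 ≈ 0.986200
step 2 [1y] swap r/2=595/19267: DF=(1 − 595/19267·(0.986200))/(1+595/19267) = 1881/2000 ≈ 0.940500

1 1/2 4931/5000
2 1 1881/2000
DF(0.5y) = 4931/5000 ≈ 0.986200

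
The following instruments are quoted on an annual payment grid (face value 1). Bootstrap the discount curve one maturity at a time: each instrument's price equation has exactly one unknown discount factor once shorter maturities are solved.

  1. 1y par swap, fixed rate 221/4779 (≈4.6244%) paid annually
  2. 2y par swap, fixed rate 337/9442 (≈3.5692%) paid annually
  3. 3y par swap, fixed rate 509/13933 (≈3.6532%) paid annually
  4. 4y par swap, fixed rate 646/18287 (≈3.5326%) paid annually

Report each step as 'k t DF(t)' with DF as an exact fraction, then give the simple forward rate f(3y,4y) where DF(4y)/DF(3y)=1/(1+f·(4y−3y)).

step 1 [1y] swap r/1=221/4779: DF=(1 − 221/4779·(0))/(1+221/4779) = 4779/5000 ≈ 0.955800
step 2 [2y] swap r/1=337/9442: DF=(1 − 337/9442·(0.955800))/(1+337/9442) = 4663/5000 ≈ 0.932600
step 3 [3y] swap r/1=509/13933: DF=(1 − 509/13933·(0.955800+0.932600))/(1+509/13933) = 4491/5000 ≈ 0.898200
step 4 [4y] swap r/1=646/18287: DF=(1 − 646/18287·(0.955800+0.932600+0.898200))/(1+646/18287) = 2177/2500 ≈ 0.870800

1 1 4779/5000
2 2 4663/5000
3 3 4491/5000
4 4 2177/2500
f(3y,4y) = ((4491/5000)/(2177/2500) − 1)/(1) = 137/4354 ≈ 3.1465%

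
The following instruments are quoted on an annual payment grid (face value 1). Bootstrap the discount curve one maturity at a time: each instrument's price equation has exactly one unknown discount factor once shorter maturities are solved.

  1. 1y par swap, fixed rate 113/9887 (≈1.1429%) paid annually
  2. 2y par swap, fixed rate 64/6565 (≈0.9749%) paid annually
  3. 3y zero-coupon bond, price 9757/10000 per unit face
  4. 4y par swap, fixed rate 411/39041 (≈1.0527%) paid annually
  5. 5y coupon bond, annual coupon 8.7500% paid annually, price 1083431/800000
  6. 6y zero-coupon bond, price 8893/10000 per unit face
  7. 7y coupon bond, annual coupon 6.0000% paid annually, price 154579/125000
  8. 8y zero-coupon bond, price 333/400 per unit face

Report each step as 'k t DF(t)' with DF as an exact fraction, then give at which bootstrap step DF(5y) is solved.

step 1 [1y] swap r/1=113/9887: DF=(1 − 113/9887·(0))/(1+113/9887) = 9887/10000 ≈ 0.988700
step 2 [2y] swap r/1=64/6565: DF=(1 − 64/6565·(0.988700))/(1+64/6565) = 613/625 ≈ 0.980800
step 3 [3y] zero: DF = P = 9757/10000 ≈ 0.975700
step 4 [4y] swap r/1=411/39041: DF=(1 − 411/39041·(0.988700+0.980800+0.975700))/(1+411/39041) = 9589/10000 ≈ 0.958900
step 5 [5y] bond c/1=7/80: DF=(1083431/800000 − 7/80·(0.988700+0.980800+0.975700+0.958900))/(1+7/80) = 582/625 ≈ 0.931200
step 6 [6y] zero: DF = P = 8893/10000 ≈ 0.889300
step 7 [7y] bond c/1=3/50: DF=(154579/125000 − 3/50·(0.988700+0.980800+0.975700+0.958900+0.931200+0.889300))/(1+3/50) = 4213/5000 ≈ 0.842600
step 8 [8y] zero: DF = P = 333/400 ≈ 0.832500

1 1 9887/10000
2 2 613/625
3 3 9757/10000
4 4 9589/10000
5 5 582/625
6 6 8893/10000
7 7 4213/5000
8 8 333/400
DF(5y) is solved at step 5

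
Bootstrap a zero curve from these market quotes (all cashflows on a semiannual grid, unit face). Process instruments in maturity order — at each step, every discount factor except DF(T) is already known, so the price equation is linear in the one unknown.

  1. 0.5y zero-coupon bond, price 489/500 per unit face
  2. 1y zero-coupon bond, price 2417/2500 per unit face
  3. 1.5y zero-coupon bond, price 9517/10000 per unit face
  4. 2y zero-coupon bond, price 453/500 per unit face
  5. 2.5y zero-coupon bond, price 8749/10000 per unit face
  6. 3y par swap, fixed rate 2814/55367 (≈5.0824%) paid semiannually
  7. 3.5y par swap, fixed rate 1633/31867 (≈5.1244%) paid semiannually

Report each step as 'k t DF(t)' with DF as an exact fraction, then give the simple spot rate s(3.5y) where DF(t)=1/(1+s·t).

step 1 [0.5y] zero: DF = P = 489/500 ≈ 0.978000
step 2 [1y] zero: DF = P = 2417/2500 ≈ 0.966800
step 3 [1.5y] zero: DF = P = 9517/10000 ≈ 0.951700
step 4 [2y] zero: DF = P = 453/500 ≈ 0.906000
step 5 [2.5y] zero: DF = P = 8749/10000 ≈ 0.874900
step 6 [3y] swap r/2=1407/55367: DF=(1 − 1407/55367·(0.978000+0.966800+0.951700+0.906000+0.874900))/(1+1407/55367) = 8593/10000 ≈ 0.859300
step 7 [3.5y] swap r/2=1633/63734: DF=(1 − 1633/63734·(0.978000+0.966800+0.951700+0.906000+0.874900+0.859300))/(1+1633/63734) = 8367/10000 ≈ 0.836700

1 1/2 489/500
2 1 2417/2500
3 3/2 9517/10000
4 2 453/500
5 5/2 8749/10000
6 3 8593/10000
7 7/2 8367/10000
s(3.5y) = (1/(8367/10000) − 1)/(7/2) = 3266/58569 ≈ 5.5763%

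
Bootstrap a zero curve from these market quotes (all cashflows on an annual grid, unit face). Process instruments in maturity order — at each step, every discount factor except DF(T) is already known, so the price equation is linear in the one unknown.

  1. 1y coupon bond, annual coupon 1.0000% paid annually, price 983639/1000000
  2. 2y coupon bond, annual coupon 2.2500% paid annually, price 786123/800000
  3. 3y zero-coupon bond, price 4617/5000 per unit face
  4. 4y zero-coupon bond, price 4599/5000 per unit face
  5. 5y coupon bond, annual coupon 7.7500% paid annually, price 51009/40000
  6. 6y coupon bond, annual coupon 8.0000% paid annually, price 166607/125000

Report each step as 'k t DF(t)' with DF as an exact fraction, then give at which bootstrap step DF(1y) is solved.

step 1 [1y] bond c/1=1/100: DF=(983639/1000000 − 1/100·(0))/(1+1/100) = 9739/10000 ≈ 0.973900
step 2 [2y] bond c/1=9/400: DF=(786123/800000 − 9/400·(0.973900))/(1+9/400) = 2349/2500 ≈ 0.939600
step 3 [3y] zero: DF = P = 4617/5000 ≈ 0.923400
step 4 [4y] zero: DF = P = 4599/5000 ≈ 0.919800
step 5 [5y] bond c/1=31/400: DF=(51009/40000 − 31/400·(0.973900+0.939600+0.923400+0.919800))/(1+31/400) = 9133/10000 ≈ 0.913300
step 6 [6y] bond c/1=2/25: DF=(166607/125000 − 2/25·(0.973900+0.939600+0.923400+0.919800+0.913300))/(1+2/25) = 4441/5000 ≈ 0.888200

1 1 9739/10000
2 2 2349/2500
3 3 4617/5000
4 4 4599/5000
5 5 9133/10000
6 6 4441/5000
DF(1y) is solved at step 1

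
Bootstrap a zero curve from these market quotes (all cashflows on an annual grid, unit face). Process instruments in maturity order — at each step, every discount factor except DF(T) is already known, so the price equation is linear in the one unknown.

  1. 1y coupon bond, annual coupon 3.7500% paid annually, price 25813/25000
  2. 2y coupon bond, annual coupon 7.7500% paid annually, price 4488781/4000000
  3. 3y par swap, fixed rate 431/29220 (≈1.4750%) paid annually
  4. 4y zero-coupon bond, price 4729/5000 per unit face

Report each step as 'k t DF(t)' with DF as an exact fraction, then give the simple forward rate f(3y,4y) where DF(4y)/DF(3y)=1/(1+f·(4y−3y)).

step 1 [1y] bond c/1=3/80: DF=(25813/25000 − 3/80·(0))/(1+3/80) = 622/625 ≈ 0.995200
step 2 [2y] bond c/1=31/400: DF=(4488781/4000000 − 31/400·(0.995200))/(1+31/400) = 9699/10000 ≈ 0.969900
step 3 [3y] swap r/1=431/29220: DF=(1 − 431/29220·(0.995200+0.969900))/(1+431/29220) = 9569/10000 ≈ 0.956900
step 4 [4y] zero: DF = P = 4729/5000 ≈ 0.945800

1 1 622/625
2 2 9699/10000
3 3 9569/10000
4 4 4729/5000
f(3y,4y) = ((9569/10000)/(4729/5000) − 1)/(1) = 111/9458 ≈ 1.1736%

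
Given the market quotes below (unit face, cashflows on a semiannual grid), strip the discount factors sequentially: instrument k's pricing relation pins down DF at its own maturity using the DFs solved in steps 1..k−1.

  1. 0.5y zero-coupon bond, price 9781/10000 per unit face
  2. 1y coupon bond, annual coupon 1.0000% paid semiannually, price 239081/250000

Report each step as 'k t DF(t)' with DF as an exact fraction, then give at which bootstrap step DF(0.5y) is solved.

1 1/2 9781/10000
2 1 9467/10000
DF(0.5y) is solved at step 1

step 1 [0.5y] zero: DF = P = 9781/10000 ≈ 0.978100
step 2 [1y] bond c/2=1/200: DF=(239081/250000 − 1/200·(0.978100))/(1+1/200) = 9467/10000 ≈ 0.946700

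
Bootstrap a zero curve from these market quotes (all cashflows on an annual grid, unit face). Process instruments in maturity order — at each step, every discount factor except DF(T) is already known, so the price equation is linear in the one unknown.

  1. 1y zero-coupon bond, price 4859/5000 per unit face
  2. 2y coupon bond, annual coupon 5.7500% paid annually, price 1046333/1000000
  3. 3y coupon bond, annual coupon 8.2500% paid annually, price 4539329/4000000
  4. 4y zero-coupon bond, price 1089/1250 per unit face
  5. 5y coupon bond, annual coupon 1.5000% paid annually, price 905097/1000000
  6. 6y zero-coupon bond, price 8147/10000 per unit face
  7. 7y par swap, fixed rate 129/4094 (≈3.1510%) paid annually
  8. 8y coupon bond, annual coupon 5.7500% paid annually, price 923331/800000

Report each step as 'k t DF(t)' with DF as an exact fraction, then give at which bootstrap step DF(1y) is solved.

1 1 4859/5000
2 2 4683/5000
3 3 9029/10000
4 4 1089/1250
5 5 8373/10000
6 6 8147/10000
7 7 1613/2000
8 8 303/400
DF(1y) is solved at step 1

step 1 [1y] zero: DF = P = 4859/5000 ≈ 0.971800
step 2 [2y] bond c/1=23/400: DF=(1046333/1000000 − 23/400·(0.971800))/(1+23/400) = 4683/5000 ≈ 0.936600
step 3 [3y] bond c/1=33/400: DF=(4539329/4000000 − 33/400·(0.971800+0.936600))/(1+33/400) = 9029/10000 ≈ 0.902900
step 4 [4y] zero: DF = P = 1089/1250 ≈ 0.871200
step 5 [5y] bond c/1=3/200: DF=(905097/1000000 − 3/200·(0.971800+0.936600+0.902900+0.871200))/(1+3/200) = 8373/10000 ≈ 0.837300
step 6 [6y] zero: DF = P = 8147/10000 ≈ 0.814700
step 7 [7y] swap r/1=129/4094: DF=(1 − 129/4094·(0.971800+0.936600+0.902900+0.871200+0.837300+0.814700))/(1+129/4094) = 1613/2000 ≈ 0.806500
step 8 [8y] bond c/1=23/400: DF=(923331/800000 − 23/400·(0.971800+0.936600+0.902900+0.871200+0.837300+0.814700+0.806500))/(1+23/400) = 303/400 ≈ 0.757500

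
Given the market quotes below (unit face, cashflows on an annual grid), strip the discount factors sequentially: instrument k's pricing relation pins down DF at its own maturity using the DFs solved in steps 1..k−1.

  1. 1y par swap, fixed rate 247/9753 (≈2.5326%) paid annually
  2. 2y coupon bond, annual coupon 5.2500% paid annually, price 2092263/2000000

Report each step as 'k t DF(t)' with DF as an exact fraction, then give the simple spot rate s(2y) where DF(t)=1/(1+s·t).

step 1 [1y] swap r/1=247/9753: DF=(1 − 247/9753·(0))/(1+247/9753) = 9753/10000 ≈ 0.975300
step 2 [2y] bond c/1=21/400: DF=(2092263/2000000 − 21/400·(0.975300))/(1+21/400) = 9453/10000 ≈ 0.945300

1 1 9753/10000
2 2 9453/10000
s(2y) = (1/(9453/10000) − 1)/(2) = 547/18906 ≈ 2.8933%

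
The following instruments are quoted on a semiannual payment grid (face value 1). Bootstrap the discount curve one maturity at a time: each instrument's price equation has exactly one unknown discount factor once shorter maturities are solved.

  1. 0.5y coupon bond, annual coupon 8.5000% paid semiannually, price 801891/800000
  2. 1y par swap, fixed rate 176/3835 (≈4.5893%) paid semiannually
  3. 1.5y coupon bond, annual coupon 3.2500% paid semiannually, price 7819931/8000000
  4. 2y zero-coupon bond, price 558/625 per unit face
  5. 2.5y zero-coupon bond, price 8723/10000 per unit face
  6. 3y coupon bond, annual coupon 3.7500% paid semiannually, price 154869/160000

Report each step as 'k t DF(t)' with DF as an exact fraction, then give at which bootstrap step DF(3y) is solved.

step 1 [0.5y] bond c/2=17/400: DF=(801891/800000 − 17/400·(0))/(1+17/400) = 1923/2000 ≈ 0.961500
step 2 [1y] swap r/2=88/3835: DF=(1 − 88/3835·(0.961500))/(1+88/3835) = 239/250 ≈ 0.956000
step 3 [1.5y] bond c/2=13/800: DF=(7819931/8000000 − 13/800·(0.961500+0.956000))/(1+13/800) = 582/625 ≈ 0.931200
step 4 [2y] zero: DF = P = 558/625 ≈ 0.892800
step 5 [2.5y] zero: DF = P = 8723/10000 ≈ 0.872300
step 6 [3y] bond c/2=3/160: DF=(154869/160000 − 3/160·(0.961500+0.956000+0.931200+0.892800+0.872300))/(1+3/160) = 2163/2500 ≈ 0.865200

1 1/2 1923/2000
2 1 239/250
3 3/2 582/625
4 2 558/625
5 5/2 8723/10000
6 3 2163/2500
DF(3y) is solved at step 6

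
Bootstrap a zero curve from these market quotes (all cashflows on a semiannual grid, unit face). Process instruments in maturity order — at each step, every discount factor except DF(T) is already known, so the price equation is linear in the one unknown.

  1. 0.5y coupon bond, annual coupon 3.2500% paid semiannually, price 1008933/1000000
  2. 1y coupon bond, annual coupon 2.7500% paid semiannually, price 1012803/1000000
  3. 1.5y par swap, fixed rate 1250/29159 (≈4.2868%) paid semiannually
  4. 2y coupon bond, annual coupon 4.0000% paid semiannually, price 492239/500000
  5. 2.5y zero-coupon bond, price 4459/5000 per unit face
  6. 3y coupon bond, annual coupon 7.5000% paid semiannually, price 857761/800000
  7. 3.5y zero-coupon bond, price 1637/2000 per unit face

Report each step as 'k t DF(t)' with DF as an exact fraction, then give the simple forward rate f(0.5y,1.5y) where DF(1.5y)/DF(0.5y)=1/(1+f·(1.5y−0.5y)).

1 1/2 1241/1250
2 1 616/625
3 3/2 15/16
4 2 227/250
5 5/2 4459/5000
6 3 863/1000
7 7/2 1637/2000
f(0.5y,1.5y) = ((1241/1250)/(15/16) − 1)/(1) = 553/9375 ≈ 5.8987%

step 1 [0.5y] bond c/2=13/800: DF=(1008933/1000000 − 13/800·(0))/(1+13/800) = 1241/1250 ≈ 0.992800
step 2 [1y] bond c/2=11/800: DF=(1012803/1000000 − 11/800·(0.992800))/(1+11/800) = 616/625 ≈ 0.985600
step 3 [1.5y] swap r/2=625/29159: DF=(1 − 625/29159·(0.992800+0.985600))/(1+625/29159) = 15/16 ≈ 0.937500
step 4 [2y] bond c/2=1/50: DF=(492239/500000 − 1/50·(0.992800+0.985600+0.937500))/(1+1/50) = 227/250 ≈ 0.908000
step 5 [2.5y] zero: DF = P = 4459/5000 ≈ 0.891800
step 6 [3y] bond c/2=3/80: DF=(857761/800000 − 3/80·(0.992800+0.985600+0.937500+0.908000+0.891800))/(1+3/80) = 863/1000 ≈ 0.863000
step 7 [3.5y] zero: DF = P = 1637/2000 ≈ 0.818500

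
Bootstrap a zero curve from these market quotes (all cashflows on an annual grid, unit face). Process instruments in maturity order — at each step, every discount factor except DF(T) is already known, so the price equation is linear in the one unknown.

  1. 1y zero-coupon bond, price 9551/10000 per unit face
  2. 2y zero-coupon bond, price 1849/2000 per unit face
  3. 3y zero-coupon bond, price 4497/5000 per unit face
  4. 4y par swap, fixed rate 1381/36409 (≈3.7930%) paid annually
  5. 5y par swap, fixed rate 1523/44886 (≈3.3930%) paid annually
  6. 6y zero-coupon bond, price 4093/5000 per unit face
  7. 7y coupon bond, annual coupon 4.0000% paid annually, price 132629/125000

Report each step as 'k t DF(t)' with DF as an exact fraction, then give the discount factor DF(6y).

step 1 [1y] zero: DF = P = 9551/10000 ≈ 0.955100
step 2 [2y] zero: DF = P = 1849/2000 ≈ 0.924500
step 3 [3y] zero: DF = P = 4497/5000 ≈ 0.899400
step 4 [4y] swap r/1=1381/36409: DF=(1 − 1381/36409·(0.955100+0.924500+0.899400))/(1+1381/36409) = 8619/10000 ≈ 0.861900
step 5 [5y] swap r/1=1523/44886: DF=(1 − 1523/44886·(0.955100+0.924500+0.899400+0.861900))/(1+1523/44886) = 8477/10000 ≈ 0.847700
step 6 [6y] zero: DF = P = 4093/5000 ≈ 0.818600
step 7 [7y] bond c/1=1/25: DF=(132629/125000 − 1/25·(0.955100+0.924500+0.899400+0.861900+0.847700+0.818600))/(1+1/25) = 8161/10000 ≈ 0.816100

1 1 9551/10000
2 2 1849/2000
3 3 4497/5000
4 4 8619/10000
5 5 8477/10000
6 6 4093/5000
7 7 8161/10000
DF(6y) = 4093/5000 ≈ 0.818600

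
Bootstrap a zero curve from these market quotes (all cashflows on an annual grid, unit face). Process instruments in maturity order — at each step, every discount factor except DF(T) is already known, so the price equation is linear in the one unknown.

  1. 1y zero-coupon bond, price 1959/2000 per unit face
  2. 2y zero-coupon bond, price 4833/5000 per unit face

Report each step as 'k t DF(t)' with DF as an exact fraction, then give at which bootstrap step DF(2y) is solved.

step 1 [1y] zero: DF = P = 1959/2000 ≈ 0.979500
step 2 [2y] zero: DF = P = 4833/5000 ≈ 0.966600

1 1 1959/2000
2 2 4833/5000
DF(2y) is solved at step 2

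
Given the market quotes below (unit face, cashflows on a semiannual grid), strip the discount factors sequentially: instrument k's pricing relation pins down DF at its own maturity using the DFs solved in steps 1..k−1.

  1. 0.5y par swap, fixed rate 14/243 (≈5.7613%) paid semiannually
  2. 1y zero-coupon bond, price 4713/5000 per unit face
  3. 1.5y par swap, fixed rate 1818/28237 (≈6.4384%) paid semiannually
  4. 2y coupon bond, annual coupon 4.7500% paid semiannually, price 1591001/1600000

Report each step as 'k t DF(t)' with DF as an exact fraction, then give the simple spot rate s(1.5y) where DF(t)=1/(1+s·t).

step 1 [0.5y] swap r/2=7/243: DF=(1 − 7/243·(0))/(1+7/243) = 243/250 ≈ 0.972000
step 2 [1y] zero: DF = P = 4713/5000 ≈ 0.942600
step 3 [1.5y] swap r/2=909/28237: DF=(1 − 909/28237·(0.972000+0.942600))/(1+909/28237) = 9091/10000 ≈ 0.909100
step 4 [2y] bond c/2=19/800: DF=(1591001/1600000 − 19/800·(0.972000+0.942600+0.909100))/(1+19/800) = 4529/5000 ≈ 0.905800

1 1/2 243/250
2 1 4713/5000
3 3/2 9091/10000
4 2 4529/5000
s(1.5y) = (1/(9091/10000) − 1)/(3/2) = 606/9091 ≈ 6.6659%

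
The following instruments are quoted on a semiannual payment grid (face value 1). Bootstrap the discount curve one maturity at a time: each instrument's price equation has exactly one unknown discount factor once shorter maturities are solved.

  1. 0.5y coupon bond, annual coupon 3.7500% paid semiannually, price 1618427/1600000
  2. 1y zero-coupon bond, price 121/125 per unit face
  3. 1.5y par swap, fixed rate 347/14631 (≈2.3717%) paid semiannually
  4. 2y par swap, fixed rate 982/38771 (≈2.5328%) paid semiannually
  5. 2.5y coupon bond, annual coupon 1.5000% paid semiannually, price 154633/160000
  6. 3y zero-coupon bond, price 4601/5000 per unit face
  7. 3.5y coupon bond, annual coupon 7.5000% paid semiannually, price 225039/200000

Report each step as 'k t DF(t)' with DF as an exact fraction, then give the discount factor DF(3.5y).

step 1 [0.5y] bond c/2=3/160: DF=(1618427/1600000 − 3/160·(0))/(1+3/160) = 9929/10000 ≈ 0.992900
step 2 [1y] zero: DF = P = 121/125 ≈ 0.968000
step 3 [1.5y] swap r/2=347/29262: DF=(1 − 347/29262·(0.992900+0.968000))/(1+347/29262) = 9653/10000 ≈ 0.965300
step 4 [2y] swap r/2=491/38771: DF=(1 − 491/38771·(0.992900+0.968000+0.965300))/(1+491/38771) = 9509/10000 ≈ 0.950900
step 5 [2.5y] bond c/2=3/400: DF=(154633/160000 − 3/400·(0.992900+0.968000+0.965300+0.950900))/(1+3/400) = 1163/1250 ≈ 0.930400
step 6 [3y] zero: DF = P = 4601/5000 ≈ 0.920200
step 7 [3.5y] bond c/2=3/80: DF=(225039/200000 − 3/80·(0.992900+0.968000+0.965300+0.950900+0.930400+0.920200))/(1+3/80) = 351/400 ≈ 0.877500

1 1/2 9929/10000
2 1 121/125
3 3/2 9653/10000
4 2 9509/10000
5 5/2 1163/1250
6 3 4601/5000
7 7/2 351/400
DF(3.5y) = 351/400 ≈ 0.877500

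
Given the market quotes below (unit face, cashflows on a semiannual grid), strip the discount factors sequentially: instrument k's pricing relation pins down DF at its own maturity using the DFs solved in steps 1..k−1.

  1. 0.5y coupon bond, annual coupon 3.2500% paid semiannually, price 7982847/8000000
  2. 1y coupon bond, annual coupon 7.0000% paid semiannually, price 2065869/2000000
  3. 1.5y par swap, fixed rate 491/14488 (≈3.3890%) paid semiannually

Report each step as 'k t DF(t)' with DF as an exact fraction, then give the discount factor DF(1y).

step 1 [0.5y] bond c/2=13/800: DF=(7982847/8000000 − 13/800·(0))/(1+13/800) = 9819/10000 ≈ 0.981900
step 2 [1y] bond c/2=7/200: DF=(2065869/2000000 − 7/200·(0.981900))/(1+7/200) = 603/625 ≈ 0.964800
step 3 [1.5y] swap r/2=491/28976: DF=(1 − 491/28976·(0.981900+0.964800))/(1+491/28976) = 9509/10000 ≈ 0.950900

1 1/2 9819/10000
2 1 603/625
3 3/2 9509/10000
DF(1y) = 603/625 ≈ 0.964800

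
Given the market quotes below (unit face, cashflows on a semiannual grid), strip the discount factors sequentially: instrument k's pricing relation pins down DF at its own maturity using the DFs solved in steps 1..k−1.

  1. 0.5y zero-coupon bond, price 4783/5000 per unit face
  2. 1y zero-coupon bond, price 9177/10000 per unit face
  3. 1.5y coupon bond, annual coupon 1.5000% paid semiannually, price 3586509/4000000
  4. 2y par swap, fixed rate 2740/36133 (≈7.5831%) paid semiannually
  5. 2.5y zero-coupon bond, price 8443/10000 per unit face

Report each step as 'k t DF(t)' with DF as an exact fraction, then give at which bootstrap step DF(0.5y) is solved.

step 1 [0.5y] zero: DF = P = 4783/5000 ≈ 0.956600
step 2 [1y] zero: DF = P = 9177/10000 ≈ 0.917700
step 3 [1.5y] bond c/2=3/400: DF=(3586509/4000000 − 3/400·(0.956600+0.917700))/(1+3/400) = 219/250 ≈ 0.876000
step 4 [2y] swap r/2=1370/36133: DF=(1 − 1370/36133·(0.956600+0.917700+0.876000))/(1+1370/36133) = 863/1000 ≈ 0.863000
step 5 [2.5y] zero: DF = P = 8443/10000 ≈ 0.844300

1 1/2 4783/5000
2 1 9177/10000
3 3/2 219/250
4 2 863/1000
5 5/2 8443/10000
DF(0.5y) is solved at step 1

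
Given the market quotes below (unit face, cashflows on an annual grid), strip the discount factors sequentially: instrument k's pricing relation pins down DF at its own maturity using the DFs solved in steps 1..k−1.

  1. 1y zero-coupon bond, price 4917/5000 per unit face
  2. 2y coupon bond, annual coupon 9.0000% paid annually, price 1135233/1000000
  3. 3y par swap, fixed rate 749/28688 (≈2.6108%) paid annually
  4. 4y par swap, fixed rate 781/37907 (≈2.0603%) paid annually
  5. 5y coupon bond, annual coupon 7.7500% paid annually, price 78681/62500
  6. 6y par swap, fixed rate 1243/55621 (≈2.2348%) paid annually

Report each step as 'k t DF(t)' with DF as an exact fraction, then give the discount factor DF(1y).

step 1 [1y] zero: DF = P = 4917/5000 ≈ 0.983400
step 2 [2y] bond c/1=9/100: DF=(1135233/1000000 − 9/100·(0.983400))/(1+9/100) = 9603/10000 ≈ 0.960300
step 3 [3y] swap r/1=749/28688: DF=(1 − 749/28688·(0.983400+0.960300))/(1+749/28688) = 9251/10000 ≈ 0.925100
step 4 [4y] swap r/1=781/37907: DF=(1 − 781/37907·(0.983400+0.960300+0.925100))/(1+781/37907) = 9219/10000 ≈ 0.921900
step 5 [5y] bond c/1=31/400: DF=(78681/62500 − 31/400·(0.983400+0.960300+0.925100+0.921900))/(1+31/400) = 8957/10000 ≈ 0.895700
step 6 [6y] swap r/1=1243/55621: DF=(1 − 1243/55621·(0.983400+0.960300+0.925100+0.921900+0.895700))/(1+1243/55621) = 8757/10000 ≈ 0.875700

1 1 4917/5000
2 2 9603/10000
3 3 9251/10000
4 4 9219/10000
5 5 8957/10000
6 6 8757/10000
DF(1y) = 4917/5000 ≈ 0.983400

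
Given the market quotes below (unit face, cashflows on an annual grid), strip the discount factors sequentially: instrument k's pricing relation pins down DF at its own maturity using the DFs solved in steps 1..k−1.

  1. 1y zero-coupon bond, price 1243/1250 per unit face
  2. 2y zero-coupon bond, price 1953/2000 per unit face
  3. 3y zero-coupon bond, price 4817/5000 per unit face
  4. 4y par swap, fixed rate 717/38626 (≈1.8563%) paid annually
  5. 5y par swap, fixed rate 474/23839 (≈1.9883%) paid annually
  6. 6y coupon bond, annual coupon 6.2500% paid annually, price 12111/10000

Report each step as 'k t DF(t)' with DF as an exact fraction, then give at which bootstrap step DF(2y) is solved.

step 1 [1y] zero: DF = P = 1243/1250 ≈ 0.994400
step 2 [2y] zero: DF = P = 1953/2000 ≈ 0.976500
step 3 [3y] zero: DF = P = 4817/5000 ≈ 0.963400
step 4 [4y] swap r/1=717/38626: DF=(1 − 717/38626·(0.994400+0.976500+0.963400))/(1+717/38626) = 9283/10000 ≈ 0.928300
step 5 [5y] swap r/1=474/23839: DF=(1 − 474/23839·(0.994400+0.976500+0.963400+0.928300))/(1+474/23839) = 2263/2500 ≈ 0.905200
step 6 [6y] bond c/1=1/16: DF=(12111/10000 − 1/16·(0.994400+0.976500+0.963400+0.928300+0.905200))/(1+1/16) = 4297/5000 ≈ 0.859400

1 1 1243/1250
2 2 1953/2000
3 3 4817/5000
4 4 9283/10000
5 5 2263/2500
6 6 4297/5000
DF(2y) is solved at step 2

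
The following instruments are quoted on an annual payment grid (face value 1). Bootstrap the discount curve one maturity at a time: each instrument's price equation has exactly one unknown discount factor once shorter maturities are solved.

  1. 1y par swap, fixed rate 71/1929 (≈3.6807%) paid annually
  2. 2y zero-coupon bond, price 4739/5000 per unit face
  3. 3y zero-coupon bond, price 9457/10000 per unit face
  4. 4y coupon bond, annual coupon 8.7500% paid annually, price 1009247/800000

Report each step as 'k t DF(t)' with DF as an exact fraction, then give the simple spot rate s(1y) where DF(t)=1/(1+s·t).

step 1 [1y] swap r/1=71/1929: DF=(1 − 71/1929·(0))/(1+71/1929) = 1929/2000 ≈ 0.964500
step 2 [2y] zero: DF = P = 4739/5000 ≈ 0.947800
step 3 [3y] zero: DF = P = 9457/10000 ≈ 0.945700
step 4 [4y] bond c/1=7/80: DF=(1009247/800000 − 7/80·(0.964500+0.947800+0.945700))/(1+7/80) = 9301/10000 ≈ 0.930100

1 1 1929/2000
2 2 4739/5000
3 3 9457/10000
4 4 9301/10000
s(1y) = (1/(1929/2000) − 1)/(1) = 71/1929 ≈ 3.6807%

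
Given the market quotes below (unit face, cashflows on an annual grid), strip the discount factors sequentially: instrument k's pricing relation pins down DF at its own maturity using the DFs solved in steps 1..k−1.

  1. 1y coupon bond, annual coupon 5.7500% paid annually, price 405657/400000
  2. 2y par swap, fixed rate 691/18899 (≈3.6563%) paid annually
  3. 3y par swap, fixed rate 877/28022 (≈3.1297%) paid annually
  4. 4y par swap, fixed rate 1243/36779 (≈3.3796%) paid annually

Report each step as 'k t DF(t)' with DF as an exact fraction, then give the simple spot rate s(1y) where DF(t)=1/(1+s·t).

1 1 959/1000
2 2 9309/10000
3 3 9123/10000
4 4 8757/10000
s(1y) = (1/(959/1000) − 1)/(1) = 41/959 ≈ 4.2753%

step 1 [1y] bond c/1=23/400: DF=(405657/400000 − 23/400·(0))/(1+23/400) = 959/1000 ≈ 0.959000
step 2 [2y] swap r/1=691/18899: DF=(1 − 691/18899·(0.959000))/(1+691/18899) = 9309/10000 ≈ 0.930900
step 3 [3y] swap r/1=877/28022: DF=(1 − 877/28022·(0.959000+0.930900))/(1+877/28022) = 9123/10000 ≈ 0.912300
step 4 [4y] swap r/1=1243/36779: DF=(1 − 1243/36779·(0.959000+0.930900+0.912300))/(1+1243/36779) = 8757/10000 ≈ 0.875700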